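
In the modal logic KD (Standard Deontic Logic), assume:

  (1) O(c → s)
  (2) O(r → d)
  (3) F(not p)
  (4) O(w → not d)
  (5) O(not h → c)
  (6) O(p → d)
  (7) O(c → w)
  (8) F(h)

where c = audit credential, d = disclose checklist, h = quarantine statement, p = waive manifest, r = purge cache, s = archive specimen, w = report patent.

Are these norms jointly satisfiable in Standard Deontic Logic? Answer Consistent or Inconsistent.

Inconsistent

F(not p) at premise 3 means O(p).
With premise 6, O(p → d), the K-axiom yields O(d).
Premise 4, O(w → not d), contraposes to O(d → not w); with O(d) we get O(not w).
Premise 7 is O(c → w); contrapositively O(not w → not c). Since O(not w) holds, K gives O(not c).
Premise 5, O(not h → c), contraposes to O(not c → h); with O(not c) we get O(h).
But premise 8, F(h), means O(not h).
We now have both O(h) and O(not h) — h is simultaneously obligatory and forbidden, violating the D-axiom.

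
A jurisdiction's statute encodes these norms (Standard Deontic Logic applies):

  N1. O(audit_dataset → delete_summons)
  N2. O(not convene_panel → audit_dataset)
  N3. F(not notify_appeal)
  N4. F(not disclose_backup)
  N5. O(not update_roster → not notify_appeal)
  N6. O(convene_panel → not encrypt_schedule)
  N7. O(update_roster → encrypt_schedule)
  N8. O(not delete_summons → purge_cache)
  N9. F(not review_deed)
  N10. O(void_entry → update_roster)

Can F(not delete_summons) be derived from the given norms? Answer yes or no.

Yes

F(not notify_appeal) at premise 3 means O(notify_appeal).
The contrapositive of premise 5 (O(not update_roster → not notify_appeal)) is O(notify_appeal → update_roster), and O(notify_appeal) is already established, so O(update_roster).
From O(update_roster) and premise 7, O(update_roster → encrypt_schedule), we obtain O(encrypt_schedule).
Premise 6, O(convene_panel → not encrypt_schedule), contraposes to O(encrypt_schedule → not convene_panel); with O(encrypt_schedule) we get O(not convene_panel).
Applying K to premise 2 (O(not convene_panel → audit_dataset)) and O(not convene_panel) yields O(audit_dataset).
From O(audit_dataset) and premise 1, O(audit_dataset → delete_summons), we obtain O(delete_summons).
Premises 4, 8, 9, 10 do not contribute to this derivation.
So O(delete_summons) holds, i.e. F(not delete_summons). The claim follows.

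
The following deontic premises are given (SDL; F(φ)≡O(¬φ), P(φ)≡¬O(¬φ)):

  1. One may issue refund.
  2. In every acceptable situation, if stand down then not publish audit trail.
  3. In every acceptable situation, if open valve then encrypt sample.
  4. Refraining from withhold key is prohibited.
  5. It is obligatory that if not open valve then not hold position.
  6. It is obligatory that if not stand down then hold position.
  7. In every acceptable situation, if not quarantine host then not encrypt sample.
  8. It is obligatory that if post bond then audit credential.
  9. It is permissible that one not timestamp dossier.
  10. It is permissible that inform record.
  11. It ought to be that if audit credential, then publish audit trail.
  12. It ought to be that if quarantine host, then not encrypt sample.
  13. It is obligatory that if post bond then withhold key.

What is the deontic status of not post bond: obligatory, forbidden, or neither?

Obligatory

By case analysis on ¬quarantine_host: premise 7 gives O(¬quarantine_host → ¬encrypt_sample) and premise 12 gives O(quarantine_host → ¬encrypt_sample), so O(¬encrypt_sample) either way.
Premise 3, O(open_valve → encrypt_sample), contraposes to O(¬encrypt_sample → ¬open_valve); with O(¬encrypt_sample) we get O(¬open_valve).
Applying K to premise 5 (O(¬open_valve → ¬hold_position)) and O(¬open_valve) yields O(¬hold_position).
Premise 6, O(¬stand_down → hold_position), contraposes to O(¬hold_position → stand_down); with O(¬hold_position) we get O(stand_down).
With premise 2, O(stand_down → ¬publish_audit_trail), the K-axiom yields O(¬publish_audit_trail).
Premise 11, O(audit_credential → publish_audit_trail), contraposes to O(¬publish_audit_trail → ¬audit_credential); with O(¬publish_audit_trail) we get O(¬audit_credential).
The contrapositive of premise 8 (O(post_bond → audit_credential)) is O(¬audit_credential → ¬post_bond), and O(¬audit_credential) is already established, so O(¬post_bond).
Premises 1, 4, 9, 10, 13 do not contribute to this derivation.
Hence ¬post_bond is obligatory.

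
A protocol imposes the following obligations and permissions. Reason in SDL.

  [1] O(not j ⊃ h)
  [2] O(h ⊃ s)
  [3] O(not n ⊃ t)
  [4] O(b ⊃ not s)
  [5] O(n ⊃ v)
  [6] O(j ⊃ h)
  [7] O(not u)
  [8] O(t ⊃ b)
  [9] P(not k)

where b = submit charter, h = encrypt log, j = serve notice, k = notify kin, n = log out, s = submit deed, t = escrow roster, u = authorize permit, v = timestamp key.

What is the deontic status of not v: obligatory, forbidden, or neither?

Premises 1 and 6 are O(not j ⊃ h) and O(j ⊃ h); every ideal world satisfies not j or j, so in either case h holds — hence O(h).
Applying K to premise 2 (O(h ⊃ s)) and O(h) yields O(s).
Premise 4, O(b ⊃ not s), contraposes to O(s ⊃ not b); with O(s) we get O(not b).
Premise 8, O(t ⊃ b), contraposes to O(not b ⊃ not t); with O(not b) we get O(not t).
Premise 3 is O(not n ⊃ t); contrapositively O(not t ⊃ n). Since O(not t) holds, K gives O(n).
Applying K to premise 5 (O(n ⊃ v)) and O(n) yields O(v).
Premises 7, 9 do not contribute to this derivation.
Thus O(v), which is F(not v): not v is forbidden.

Forbidden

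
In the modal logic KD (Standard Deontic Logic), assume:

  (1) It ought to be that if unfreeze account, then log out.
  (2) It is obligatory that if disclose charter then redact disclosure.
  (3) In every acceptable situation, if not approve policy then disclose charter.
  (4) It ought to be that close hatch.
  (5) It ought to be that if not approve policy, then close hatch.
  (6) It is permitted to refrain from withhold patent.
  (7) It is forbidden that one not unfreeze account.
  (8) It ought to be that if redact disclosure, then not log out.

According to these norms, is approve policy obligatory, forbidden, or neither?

F(¬unfreeze_account) at premise 7 means O(unfreeze_account).
With premise 1, O(unfreeze_account → log_out), the K-axiom yields O(log_out).
Premise 8 is O(redact_disclosure → ¬log_out); contrapositively O(log_out → ¬redact_disclosure). Since O(log_out) holds, K gives O(¬redact_disclosure).
The contrapositive of premise 2 (O(disclose_charter → redact_disclosure)) is O(¬redact_disclosure → ¬disclose_charter), and O(¬redact_disclosure) is already established, so O(¬disclose_charter).
Premise 3 is O(¬approve_policy → disclose_charter); contrapositively O(¬disclose_charter → approve_policy). Since O(¬disclose_charter) holds, K gives O(approve_policy).
Premises 4, 5, 6 do not contribute to this derivation.
Hence approve_policy is obligatory.

Obligatory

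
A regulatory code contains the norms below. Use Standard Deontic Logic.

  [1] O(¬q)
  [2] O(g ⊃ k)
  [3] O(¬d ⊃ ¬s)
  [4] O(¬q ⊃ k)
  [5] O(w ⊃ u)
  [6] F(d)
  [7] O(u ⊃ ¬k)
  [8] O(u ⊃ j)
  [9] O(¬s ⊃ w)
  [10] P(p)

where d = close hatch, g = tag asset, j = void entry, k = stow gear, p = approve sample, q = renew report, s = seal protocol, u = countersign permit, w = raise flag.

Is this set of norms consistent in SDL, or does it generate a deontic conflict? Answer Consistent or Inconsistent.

Inconsistent

From premise 1 we have O(¬q).
With premise 4, O(¬q ⊃ k), the K-axiom yields O(k).
The contrapositive of premise 7 (O(u ⊃ ¬k)) is O(k ⊃ ¬u), and O(k) is already established, so O(¬u).
Premise 5 is O(w ⊃ u); contrapositively O(¬u ⊃ ¬w). Since O(¬u) holds, K gives O(¬w).
Premise 9 is O(¬s ⊃ w); contrapositively O(¬w ⊃ s). Since O(¬w) holds, K gives O(s).
The contrapositive of premise 3 (O(¬d ⊃ ¬s)) is O(s ⊃ d), and O(s) is already established, so O(d).
However, F(d) at premise 6 amounts to O(¬d).
We now have both O(d) and O(¬d) — d is simultaneously obligatory and forbidden, violating the D-axiom.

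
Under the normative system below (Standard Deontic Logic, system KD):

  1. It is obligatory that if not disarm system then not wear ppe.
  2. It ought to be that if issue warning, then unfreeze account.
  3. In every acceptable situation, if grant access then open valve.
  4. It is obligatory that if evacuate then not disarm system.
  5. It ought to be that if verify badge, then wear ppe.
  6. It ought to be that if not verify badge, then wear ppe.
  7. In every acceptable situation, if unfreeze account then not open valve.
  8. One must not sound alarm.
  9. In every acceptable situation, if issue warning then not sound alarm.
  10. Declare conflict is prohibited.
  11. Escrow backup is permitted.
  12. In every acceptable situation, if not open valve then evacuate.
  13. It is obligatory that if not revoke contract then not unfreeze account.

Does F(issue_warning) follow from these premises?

Yes

Premises 6 and 5 cover both cases: O(¬verify_badge → wear_ppe) and O(verify_badge → wear_ppe). Since ¬verify_badge ∨ verify_badge is a tautology, O(wear_ppe) follows.
Premise 1 is O(¬disarm_system → ¬wear_ppe); contrapositively O(wear_ppe → disarm_system). Since O(wear_ppe) holds, K gives O(disarm_system).
The contrapositive of premise 4 (O(evacuate → ¬disarm_system)) is O(disarm_system → ¬evacuate), and O(disarm_system) is already established, so O(¬evacuate).
Premise 12, O(¬open_valve → evacuate), contraposes to O(¬evacuate → open_valve); with O(¬evacuate) we get O(open_valve).
The contrapositive of premise 7 (O(unfreeze_account → ¬open_valve)) is O(open_valve → ¬unfreeze_account), and O(open_valve) is already established, so O(¬unfreeze_account).
Premise 2 is O(issue_warning → unfreeze_account); contrapositively O(¬unfreeze_account → ¬issue_warning). Since O(¬unfreeze_account) holds, K gives O(¬issue_warning).
Premises 3, 8, 9, 10, 11, 13 do not contribute to this derivation.
So O(¬issue_warning) holds, i.e. F(issue_warning). The claim follows.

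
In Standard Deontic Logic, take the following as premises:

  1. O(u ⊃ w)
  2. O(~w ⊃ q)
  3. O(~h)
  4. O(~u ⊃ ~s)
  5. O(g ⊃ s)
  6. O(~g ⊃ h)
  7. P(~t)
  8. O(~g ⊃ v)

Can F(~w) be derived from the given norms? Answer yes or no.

Premise 3 states O(~h) outright.
The contrapositive of premise 6 (O(~g ⊃ h)) is O(~h ⊃ g), and O(~h) is already established, so O(g).
From O(g) and premise 5, O(g ⊃ s), we obtain O(s).
The contrapositive of premise 4 (O(~u ⊃ ~s)) is O(s ⊃ u), and O(s) is already established, so O(u).
Applying K to premise 1 (O(u ⊃ w)) and O(u) yields O(w).
Premises 2, 7, 8 do not contribute to this derivation.
So O(w) holds, i.e. F(~w). The claim follows.

Yes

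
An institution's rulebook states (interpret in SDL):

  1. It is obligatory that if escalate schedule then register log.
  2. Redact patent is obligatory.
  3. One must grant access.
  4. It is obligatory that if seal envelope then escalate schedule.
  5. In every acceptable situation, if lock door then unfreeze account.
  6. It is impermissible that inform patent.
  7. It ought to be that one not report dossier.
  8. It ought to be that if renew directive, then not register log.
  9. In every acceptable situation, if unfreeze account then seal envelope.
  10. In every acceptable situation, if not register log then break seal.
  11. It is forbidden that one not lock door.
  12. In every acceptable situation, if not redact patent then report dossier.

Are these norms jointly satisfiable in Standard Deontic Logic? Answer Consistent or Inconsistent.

Premise 12 is O(¬redact_patent → report_dossier), but O(¬redact_patent) is not derivable from the premises, so it does not yield O(report_dossier).
So O(report_dossier) is not derivable, and the apparent clash with O(¬report_dossier) does not arise.
A world satisfying every obligation exists (e.g. break_seal=false, escalate_schedule=true, grant_access=true, inform_patent=false, lock_door=true, redact_patent=true, register_log=true, renew_directive=false, report_dossier=false, seal_envelope=true, unfreeze_account=true); no atom is both obligatory and forbidden, so the set is consistent.

Consistent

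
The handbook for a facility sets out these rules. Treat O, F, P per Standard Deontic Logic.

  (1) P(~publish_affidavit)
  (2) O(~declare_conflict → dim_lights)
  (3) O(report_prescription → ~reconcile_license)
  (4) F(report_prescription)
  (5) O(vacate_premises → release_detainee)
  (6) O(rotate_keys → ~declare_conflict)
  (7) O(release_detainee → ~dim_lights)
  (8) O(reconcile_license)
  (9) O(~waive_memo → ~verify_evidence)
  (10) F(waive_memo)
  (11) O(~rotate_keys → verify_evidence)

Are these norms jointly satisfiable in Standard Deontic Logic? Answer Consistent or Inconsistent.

Premise 3 is O(report_prescription → ~reconcile_license), but O(report_prescription) is not derivable from the premises, so it does not yield O(~reconcile_license).
So O(~reconcile_license) is not derivable, and the apparent clash with O(reconcile_license) does not arise.
A world satisfying every obligation exists (e.g. declare_conflict=false, dim_lights=true, publish_affidavit=false, reconcile_license=true, release_detainee=false, report_prescription=false, rotate_keys=true, vacate_premises=false, verify_evidence=false, waive_memo=false); no atom is both obligatory and forbidden, so the set is consistent.

Consistent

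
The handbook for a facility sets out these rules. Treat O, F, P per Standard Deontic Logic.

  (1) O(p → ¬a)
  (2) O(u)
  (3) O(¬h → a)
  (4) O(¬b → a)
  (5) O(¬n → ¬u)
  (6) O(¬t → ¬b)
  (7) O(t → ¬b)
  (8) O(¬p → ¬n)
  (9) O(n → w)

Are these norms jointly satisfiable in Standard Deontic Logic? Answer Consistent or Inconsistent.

Inconsistent

Premises 7 and 6 are O(t → ¬b) and O(¬t → ¬b); every ideal world satisfies t or ¬t, so in either case ¬b holds — hence O(¬b).
Applying K to premise 4 (O(¬b → a)) and O(¬b) yields O(a).
Premise 1, O(p → ¬a), contraposes to O(a → ¬p); with O(a) we get O(¬p).
From O(¬p) and premise 8, O(¬p → ¬n), we obtain O(¬n).
Premise 5 is O(¬n → ¬u); since O(¬n), deontic closure gives O(¬u).
But premise 2 directly asserts O(u).
We now have both O(¬u) and O(u) — u is simultaneously obligatory and forbidden, violating the D-axiom.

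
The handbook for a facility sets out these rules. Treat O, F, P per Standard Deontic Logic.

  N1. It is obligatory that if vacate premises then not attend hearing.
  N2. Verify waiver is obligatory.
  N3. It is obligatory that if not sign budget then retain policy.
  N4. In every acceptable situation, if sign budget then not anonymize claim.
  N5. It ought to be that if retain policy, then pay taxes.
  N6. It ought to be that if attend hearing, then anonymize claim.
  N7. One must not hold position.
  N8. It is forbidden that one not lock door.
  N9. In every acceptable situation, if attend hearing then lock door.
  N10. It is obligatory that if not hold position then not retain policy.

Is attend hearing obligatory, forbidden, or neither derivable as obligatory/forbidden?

Forbidden

Premise 7 is F(hold_position), i.e. O(¬hold_position).
With premise 10, O(¬hold_position → ¬retain_policy), the K-axiom yields O(¬retain_policy).
Premise 3, O(¬sign_budget → retain_policy), contraposes to O(¬retain_policy → sign_budget); with O(¬retain_policy) we get O(sign_budget).
Premise 4 is O(sign_budget → ¬anonymize_claim); since O(sign_budget), deontic closure gives O(¬anonymize_claim).
Premise 6, O(attend_hearing → anonymize_claim), contraposes to O(¬anonymize_claim → ¬attend_hearing); with O(¬anonymize_claim) we get O(¬attend_hearing).
Premises 1, 2, 5, 8, 9 do not contribute to this derivation.
Thus O(¬attend_hearing), which is F(attend_hearing): attend_hearing is forbidden.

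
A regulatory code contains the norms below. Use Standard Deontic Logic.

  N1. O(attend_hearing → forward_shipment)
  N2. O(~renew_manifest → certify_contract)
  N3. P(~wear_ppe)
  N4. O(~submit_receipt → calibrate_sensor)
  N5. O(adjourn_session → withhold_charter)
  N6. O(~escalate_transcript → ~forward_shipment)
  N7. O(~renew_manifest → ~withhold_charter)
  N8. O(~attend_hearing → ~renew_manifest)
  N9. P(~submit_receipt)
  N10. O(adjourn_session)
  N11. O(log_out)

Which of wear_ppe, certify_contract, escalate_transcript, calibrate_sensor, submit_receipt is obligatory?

From premise 10 we have O(adjourn_session).
With premise 5, O(adjourn_session → withhold_charter), the K-axiom yields O(withhold_charter).
The contrapositive of premise 7 (O(~renew_manifest → ~withhold_charter)) is O(withhold_charter → renew_manifest), and O(withhold_charter) is already established, so O(renew_manifest).
The contrapositive of premise 8 (O(~attend_hearing → ~renew_manifest)) is O(renew_manifest → attend_hearing), and O(renew_manifest) is already established, so O(attend_hearing).
Applying K to premise 1 (O(attend_hearing → forward_shipment)) and O(attend_hearing) yields O(forward_shipment).
Premise 6, O(~escalate_transcript → ~forward_shipment), contraposes to O(forward_shipment → escalate_transcript); with O(forward_shipment) we get O(escalate_transcript).
So O(escalate_transcript) holds — escalate_transcript is obligatory. None of the other listed options is made obligatory by any chain of premises.

escalate_transcript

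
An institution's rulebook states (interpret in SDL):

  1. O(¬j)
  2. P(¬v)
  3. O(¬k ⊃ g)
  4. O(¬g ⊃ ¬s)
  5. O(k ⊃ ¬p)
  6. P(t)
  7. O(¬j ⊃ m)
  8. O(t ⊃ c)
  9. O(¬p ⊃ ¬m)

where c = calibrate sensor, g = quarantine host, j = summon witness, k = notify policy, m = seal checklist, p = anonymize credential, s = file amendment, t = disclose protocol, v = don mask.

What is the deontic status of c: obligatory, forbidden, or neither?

Premise 8 is O(t ⊃ c), but O(t) is not derivable from the premises (the permission P(t) asserts only ¬O(¬t), not O(t)), so it does not yield O(c).
No premise or chain of K-axiom applications forces O(c), and none forces O(¬c). So c is neither obligatory nor forbidden under these norms.

Neither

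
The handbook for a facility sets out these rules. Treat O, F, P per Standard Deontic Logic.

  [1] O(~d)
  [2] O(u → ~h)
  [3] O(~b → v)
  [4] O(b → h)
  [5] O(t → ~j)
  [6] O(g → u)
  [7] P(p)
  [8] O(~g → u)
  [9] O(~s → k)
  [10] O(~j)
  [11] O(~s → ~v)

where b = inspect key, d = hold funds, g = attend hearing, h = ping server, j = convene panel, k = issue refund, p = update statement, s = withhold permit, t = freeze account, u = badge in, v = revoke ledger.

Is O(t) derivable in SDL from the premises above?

No

Premise 5 is O(t → ~j); even if O(~j) held, inferring O(t) would be affirming the consequent — invalid.
No other premise forces O(t). An ideal world satisfying every premise can still have t false, so O(t) is not derivable.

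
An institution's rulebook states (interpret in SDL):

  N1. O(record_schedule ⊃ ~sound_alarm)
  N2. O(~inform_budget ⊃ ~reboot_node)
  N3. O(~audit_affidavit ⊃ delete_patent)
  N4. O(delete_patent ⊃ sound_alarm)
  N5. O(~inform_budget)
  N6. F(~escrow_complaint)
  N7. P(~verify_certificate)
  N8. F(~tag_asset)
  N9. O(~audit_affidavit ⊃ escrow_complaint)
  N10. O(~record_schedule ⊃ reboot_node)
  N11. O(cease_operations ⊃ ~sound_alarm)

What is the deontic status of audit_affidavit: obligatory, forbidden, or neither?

Obligatory

Premise 5 gives O(~inform_budget).
From O(~inform_budget) and premise 2, O(~inform_budget ⊃ ~reboot_node), we obtain O(~reboot_node).
Premise 10, O(~record_schedule ⊃ reboot_node), contraposes to O(~reboot_node ⊃ record_schedule); with O(~reboot_node) we get O(record_schedule).
From O(record_schedule) and premise 1, O(record_schedule ⊃ ~sound_alarm), we obtain O(~sound_alarm).
The contrapositive of premise 4 (O(delete_patent ⊃ sound_alarm)) is O(~sound_alarm ⊃ ~delete_patent), and O(~sound_alarm) is already established, so O(~delete_patent).
Premise 3, O(~audit_affidavit ⊃ delete_patent), contraposes to O(~delete_patent ⊃ audit_affidavit); with O(~delete_patent) we get O(audit_affidavit).
Premises 6, 7, 8, 9, 11 do not contribute to this derivation.
Hence audit_affidavit is obligatory.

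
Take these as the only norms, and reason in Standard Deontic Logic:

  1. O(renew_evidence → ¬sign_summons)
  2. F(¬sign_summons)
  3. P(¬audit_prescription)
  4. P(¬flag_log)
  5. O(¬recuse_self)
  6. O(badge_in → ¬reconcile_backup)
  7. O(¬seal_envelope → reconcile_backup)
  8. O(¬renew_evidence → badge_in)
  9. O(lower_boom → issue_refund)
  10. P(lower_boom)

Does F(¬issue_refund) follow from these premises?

No

Premise 9 is O(lower_boom → issue_refund), but O(lower_boom) is not derivable from the premises (the permission P(lower_boom) asserts only ¬O(¬lower_boom), not O(lower_boom)), so it does not yield O(issue_refund).
No other premise forces O(issue_refund). An ideal world satisfying every premise can still have ¬issue_refund true, so F(¬issue_refund) is not derivable.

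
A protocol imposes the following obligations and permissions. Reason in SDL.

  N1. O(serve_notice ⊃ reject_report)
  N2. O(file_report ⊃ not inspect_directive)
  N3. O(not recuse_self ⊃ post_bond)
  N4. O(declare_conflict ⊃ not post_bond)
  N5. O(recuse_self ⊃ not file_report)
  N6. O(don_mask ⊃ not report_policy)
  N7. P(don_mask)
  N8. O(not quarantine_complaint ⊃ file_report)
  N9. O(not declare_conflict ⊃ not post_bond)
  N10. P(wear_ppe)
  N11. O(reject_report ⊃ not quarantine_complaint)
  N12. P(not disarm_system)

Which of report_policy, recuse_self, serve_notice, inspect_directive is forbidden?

serve_notice

Premises 4 and 9 are O(declare_conflict ⊃ not post_bond) and O(not declare_conflict ⊃ not post_bond); every ideal world satisfies declare_conflict or not declare_conflict, so in either case not post_bond holds — hence O(not post_bond).
The contrapositive of premise 3 (O(not recuse_self ⊃ post_bond)) is O(not post_bond ⊃ recuse_self), and O(not post_bond) is already established, so O(recuse_self).
Applying K to premise 5 (O(recuse_self ⊃ not file_report)) and O(recuse_self) yields O(not file_report).
The contrapositive of premise 8 (O(not quarantine_complaint ⊃ file_report)) is O(not file_report ⊃ quarantine_complaint), and O(not file_report) is already established, so O(quarantine_complaint).
Premise 11, O(reject_report ⊃ not quarantine_complaint), contraposes to O(quarantine_complaint ⊃ not reject_report); with O(quarantine_complaint) we get O(not reject_report).
Premise 1, O(serve_notice ⊃ reject_report), contraposes to O(not reject_report ⊃ not serve_notice); with O(not reject_report) we get O(not serve_notice).
So O(not serve_notice) holds, i.e. serve_notice is forbidden. None of the other listed options is forbidden under the premises.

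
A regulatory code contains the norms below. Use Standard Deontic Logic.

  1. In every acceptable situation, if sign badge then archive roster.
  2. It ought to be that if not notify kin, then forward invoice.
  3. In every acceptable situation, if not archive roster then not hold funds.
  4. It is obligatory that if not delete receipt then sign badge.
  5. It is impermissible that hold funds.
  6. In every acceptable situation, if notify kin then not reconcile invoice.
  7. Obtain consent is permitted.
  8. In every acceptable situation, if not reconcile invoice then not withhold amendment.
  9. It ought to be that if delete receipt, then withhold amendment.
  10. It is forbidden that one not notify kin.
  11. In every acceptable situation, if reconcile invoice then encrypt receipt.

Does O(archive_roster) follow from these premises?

F(¬notify_kin) at premise 10 means O(notify_kin).
With premise 6, O(notify_kin → ¬reconcile_invoice), the K-axiom yields O(¬reconcile_invoice).
With premise 8, O(¬reconcile_invoice → ¬withhold_amendment), the K-axiom yields O(¬withhold_amendment).
The contrapositive of premise 9 (O(delete_receipt → withhold_amendment)) is O(¬withhold_amendment → ¬delete_receipt), and O(¬withhold_amendment) is already established, so O(¬delete_receipt).
From O(¬delete_receipt) and premise 4, O(¬delete_receipt → sign_badge), we obtain O(sign_badge).
Premise 1 is O(sign_badge → archive_roster); since O(sign_badge), deontic closure gives O(archive_roster).
Premises 2, 3, 5, 7, 11 do not contribute to this derivation.
So O(archive_roster) follows.

Yes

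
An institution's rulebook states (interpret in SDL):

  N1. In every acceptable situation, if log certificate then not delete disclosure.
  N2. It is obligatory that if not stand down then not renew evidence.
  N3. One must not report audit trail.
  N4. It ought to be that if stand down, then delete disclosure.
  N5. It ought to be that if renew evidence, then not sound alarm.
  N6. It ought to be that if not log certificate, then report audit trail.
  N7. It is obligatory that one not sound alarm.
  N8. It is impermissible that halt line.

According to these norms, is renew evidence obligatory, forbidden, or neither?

Forbidden

F(report_audit_trail) at premise 3 means O(¬report_audit_trail).
Premise 6, O(¬log_certificate → report_audit_trail), contraposes to O(¬report_audit_trail → log_certificate); with O(¬report_audit_trail) we get O(log_certificate).
From O(log_certificate) and premise 1, O(log_certificate → ¬delete_disclosure), we obtain O(¬delete_disclosure).
The contrapositive of premise 4 (O(stand_down → delete_disclosure)) is O(¬delete_disclosure → ¬stand_down), and O(¬delete_disclosure) is already established, so O(¬stand_down).
Premise 2 is O(¬stand_down → ¬renew_evidence); since O(¬stand_down), deontic closure gives O(¬renew_evidence).
Premises 5, 7, 8 do not contribute to this derivation.
Thus O(¬renew_evidence), which is F(renew_evidence): renew_evidence is forbidden.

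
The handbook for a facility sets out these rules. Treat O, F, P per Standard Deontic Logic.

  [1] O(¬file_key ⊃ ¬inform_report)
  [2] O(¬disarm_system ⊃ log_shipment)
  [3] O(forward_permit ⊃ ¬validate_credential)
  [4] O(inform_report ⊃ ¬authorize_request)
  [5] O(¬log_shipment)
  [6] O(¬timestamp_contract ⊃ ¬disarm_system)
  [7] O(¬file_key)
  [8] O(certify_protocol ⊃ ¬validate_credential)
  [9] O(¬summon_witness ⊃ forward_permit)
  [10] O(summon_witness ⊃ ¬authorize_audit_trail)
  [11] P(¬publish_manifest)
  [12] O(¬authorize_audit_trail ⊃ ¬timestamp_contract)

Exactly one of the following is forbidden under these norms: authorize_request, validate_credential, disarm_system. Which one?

validate_credential

Premise 5 gives O(¬log_shipment).
Premise 2, O(¬disarm_system ⊃ log_shipment), contraposes to O(¬log_shipment ⊃ disarm_system); with O(¬log_shipment) we get O(disarm_system).
The contrapositive of premise 6 (O(¬timestamp_contract ⊃ ¬disarm_system)) is O(disarm_system ⊃ timestamp_contract), and O(disarm_system) is already established, so O(timestamp_contract).
Premise 12 is O(¬authorize_audit_trail ⊃ ¬timestamp_contract); contrapositively O(timestamp_contract ⊃ authorize_audit_trail). Since O(timestamp_contract) holds, K gives O(authorize_audit_trail).
Premise 10 is O(summon_witness ⊃ ¬authorize_audit_trail); contrapositively O(authorize_audit_trail ⊃ ¬summon_witness). Since O(authorize_audit_trail) holds, K gives O(¬summon_witness).
With premise 9, O(¬summon_witness ⊃ forward_permit), the K-axiom yields O(forward_permit).
Applying K to premise 3 (O(forward_permit ⊃ ¬validate_credential)) and O(forward_permit) yields O(¬validate_credential).
So O(¬validate_credential) holds, i.e. validate_credential is forbidden. None of the other listed options is forbidden under the premises.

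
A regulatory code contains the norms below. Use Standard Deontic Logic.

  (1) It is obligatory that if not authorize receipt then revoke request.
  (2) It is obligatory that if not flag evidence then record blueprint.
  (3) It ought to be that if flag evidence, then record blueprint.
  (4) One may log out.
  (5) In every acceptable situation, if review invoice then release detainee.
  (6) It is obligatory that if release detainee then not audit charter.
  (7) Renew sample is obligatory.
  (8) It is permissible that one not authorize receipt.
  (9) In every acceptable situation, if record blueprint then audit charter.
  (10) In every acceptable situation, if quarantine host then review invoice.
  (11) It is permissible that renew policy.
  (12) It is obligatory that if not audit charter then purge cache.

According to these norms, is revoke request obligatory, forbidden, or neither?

Neither

Premise 1 is O(¬authorize_receipt → revoke_request), but O(¬authorize_receipt) is not derivable from the premises (the permission P(¬authorize_receipt) asserts only ¬O(authorize_receipt), not O(¬authorize_receipt)), so it does not yield O(revoke_request).
No premise or chain of K-axiom applications forces O(revoke_request), and none forces O(¬revoke_request). So revoke_request is neither obligatory nor forbidden under these norms.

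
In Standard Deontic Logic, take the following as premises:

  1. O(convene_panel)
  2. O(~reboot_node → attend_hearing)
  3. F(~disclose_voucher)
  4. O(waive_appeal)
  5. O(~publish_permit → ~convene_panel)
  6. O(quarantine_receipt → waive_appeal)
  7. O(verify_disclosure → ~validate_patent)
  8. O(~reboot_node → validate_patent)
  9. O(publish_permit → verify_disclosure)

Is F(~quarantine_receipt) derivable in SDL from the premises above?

No

Premise 6 is O(quarantine_receipt → waive_appeal); even if O(waive_appeal) held, inferring O(quarantine_receipt) would be affirming the consequent — invalid.
No other premise forces O(quarantine_receipt). An ideal world satisfying every premise can still have ~quarantine_receipt true, so F(~quarantine_receipt) is not derivable.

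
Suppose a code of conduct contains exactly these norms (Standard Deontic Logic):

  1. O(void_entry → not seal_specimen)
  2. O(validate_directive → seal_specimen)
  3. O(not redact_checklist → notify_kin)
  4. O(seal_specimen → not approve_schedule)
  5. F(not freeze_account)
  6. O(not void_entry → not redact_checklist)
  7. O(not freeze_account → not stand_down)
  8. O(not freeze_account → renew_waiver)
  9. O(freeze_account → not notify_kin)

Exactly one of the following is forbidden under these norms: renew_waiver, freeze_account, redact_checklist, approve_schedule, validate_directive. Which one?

Premise 5, F(not freeze_account), is equivalent to O(freeze_account).
Premise 9 is O(freeze_account → not notify_kin); since O(freeze_account), deontic closure gives O(not notify_kin).
The contrapositive of premise 3 (O(not redact_checklist → notify_kin)) is O(not notify_kin → redact_checklist), and O(not notify_kin) is already established, so O(redact_checklist).
Premise 6 is O(not void_entry → not redact_checklist); contrapositively O(redact_checklist → void_entry). Since O(redact_checklist) holds, K gives O(void_entry).
From O(void_entry) and premise 1, O(void_entry → not seal_specimen), we obtain O(not seal_specimen).
The contrapositive of premise 2 (O(validate_directive → seal_specimen)) is O(not seal_specimen → not validate_directive), and O(not seal_specimen) is already established, so O(not validate_directive).
So O(not validate_directive) holds, i.e. validate_directive is forbidden. None of the other listed options is forbidden under the premises.

validate_directive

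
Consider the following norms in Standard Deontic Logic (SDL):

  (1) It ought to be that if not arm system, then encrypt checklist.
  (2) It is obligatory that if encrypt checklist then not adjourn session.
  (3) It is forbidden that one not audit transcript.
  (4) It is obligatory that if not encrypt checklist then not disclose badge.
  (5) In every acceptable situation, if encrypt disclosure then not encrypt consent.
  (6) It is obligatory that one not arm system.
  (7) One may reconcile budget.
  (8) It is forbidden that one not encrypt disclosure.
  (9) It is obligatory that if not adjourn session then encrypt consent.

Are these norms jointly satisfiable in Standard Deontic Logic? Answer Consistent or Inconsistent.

Premise 6 states O(¬arm_system) outright.
From O(¬arm_system) and premise 1, O(¬arm_system → encrypt_checklist), we obtain O(encrypt_checklist).
Premise 2 is O(encrypt_checklist → ¬adjourn_session); since O(encrypt_checklist), deontic closure gives O(¬adjourn_session).
Premise 9 is O(¬adjourn_session → encrypt_consent); since O(¬adjourn_session), deontic closure gives O(encrypt_consent).
Premise 5 is O(encrypt_disclosure → ¬encrypt_consent); contrapositively O(encrypt_consent → ¬encrypt_disclosure). Since O(encrypt_consent) holds, K gives O(¬encrypt_disclosure).
Yet premise 8 is F(¬encrypt_disclosure), i.e. O(encrypt_disclosure).
We now have both O(¬encrypt_disclosure) and O(encrypt_disclosure) — encrypt_disclosure is simultaneously obligatory and forbidden, violating the D-axiom.

Inconsistent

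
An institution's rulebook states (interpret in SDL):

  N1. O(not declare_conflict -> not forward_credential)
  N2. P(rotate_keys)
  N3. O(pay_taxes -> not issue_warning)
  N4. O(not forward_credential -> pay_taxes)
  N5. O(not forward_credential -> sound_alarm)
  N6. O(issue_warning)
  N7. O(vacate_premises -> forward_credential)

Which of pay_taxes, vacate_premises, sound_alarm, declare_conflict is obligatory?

declare_conflict

Premise 6 states O(issue_warning) outright.
The contrapositive of premise 3 (O(pay_taxes -> not issue_warning)) is O(issue_warning -> not pay_taxes), and O(issue_warning) is already established, so O(not pay_taxes).
Premise 4 is O(not forward_credential -> pay_taxes); contrapositively O(not pay_taxes -> forward_credential). Since O(not pay_taxes) holds, K gives O(forward_credential).
The contrapositive of premise 1 (O(not declare_conflict -> not forward_credential)) is O(forward_credential -> declare_conflict), and O(forward_credential) is already established, so O(declare_conflict).
So O(declare_conflict) holds — declare_conflict is obligatory. None of the other listed options is made obligatory by any chain of premises.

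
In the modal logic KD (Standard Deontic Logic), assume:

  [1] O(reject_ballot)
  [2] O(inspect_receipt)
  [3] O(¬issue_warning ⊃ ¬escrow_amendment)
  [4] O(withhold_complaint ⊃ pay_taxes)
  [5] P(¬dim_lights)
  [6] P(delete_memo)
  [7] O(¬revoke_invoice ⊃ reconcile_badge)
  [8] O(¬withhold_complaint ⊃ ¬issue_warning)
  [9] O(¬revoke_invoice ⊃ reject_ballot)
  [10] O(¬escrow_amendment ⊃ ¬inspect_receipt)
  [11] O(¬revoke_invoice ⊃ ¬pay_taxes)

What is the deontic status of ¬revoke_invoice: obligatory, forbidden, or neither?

Premise 2 states O(inspect_receipt) outright.
The contrapositive of premise 10 (O(¬escrow_amendment ⊃ ¬inspect_receipt)) is O(inspect_receipt ⊃ escrow_amendment), and O(inspect_receipt) is already established, so O(escrow_amendment).
Premise 3 is O(¬issue_warning ⊃ ¬escrow_amendment); contrapositively O(escrow_amendment ⊃ issue_warning). Since O(escrow_amendment) holds, K gives O(issue_warning).
Premise 8, O(¬withhold_complaint ⊃ ¬issue_warning), contraposes to O(issue_warning ⊃ withhold_complaint); with O(issue_warning) we get O(withhold_complaint).
From O(withhold_complaint) and premise 4, O(withhold_complaint ⊃ pay_taxes), we obtain O(pay_taxes).
The contrapositive of premise 11 (O(¬revoke_invoice ⊃ ¬pay_taxes)) is O(pay_taxes ⊃ revoke_invoice), and O(pay_taxes) is already established, so O(revoke_invoice).
Premises 1, 5, 6, 7, 9 do not contribute to this derivation.
Thus O(revoke_invoice), which is F(¬revoke_invoice): ¬revoke_invoice is forbidden.

Forbidden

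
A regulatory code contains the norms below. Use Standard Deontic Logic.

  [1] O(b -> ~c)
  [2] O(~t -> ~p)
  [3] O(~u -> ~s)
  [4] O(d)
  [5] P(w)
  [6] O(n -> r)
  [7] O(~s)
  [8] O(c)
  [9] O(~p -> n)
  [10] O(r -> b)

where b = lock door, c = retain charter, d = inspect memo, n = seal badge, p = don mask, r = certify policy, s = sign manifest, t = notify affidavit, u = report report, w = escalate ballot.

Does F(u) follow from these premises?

No

Premise 3 is O(~u -> ~s); even if O(~s) held, inferring O(~u) would be affirming the consequent — invalid.
No other premise forces O(~u). An ideal world satisfying every premise can still have u true, so F(u) is not derivable.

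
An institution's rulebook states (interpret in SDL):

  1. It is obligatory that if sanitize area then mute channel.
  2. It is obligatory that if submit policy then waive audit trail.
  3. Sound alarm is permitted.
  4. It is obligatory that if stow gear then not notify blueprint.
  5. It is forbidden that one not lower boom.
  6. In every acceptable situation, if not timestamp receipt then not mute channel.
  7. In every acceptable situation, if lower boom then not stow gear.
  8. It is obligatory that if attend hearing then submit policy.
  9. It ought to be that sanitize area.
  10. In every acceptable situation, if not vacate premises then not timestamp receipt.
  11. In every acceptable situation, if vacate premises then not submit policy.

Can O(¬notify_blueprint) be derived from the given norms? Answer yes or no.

Premise 4 is O(stow_gear → ¬notify_blueprint), but O(stow_gear) is not derivable from the premises, so it does not yield O(¬notify_blueprint).
No other premise forces O(¬notify_blueprint). An ideal world satisfying every premise can still have ¬notify_blueprint false, so O(¬notify_blueprint) is not derivable.

No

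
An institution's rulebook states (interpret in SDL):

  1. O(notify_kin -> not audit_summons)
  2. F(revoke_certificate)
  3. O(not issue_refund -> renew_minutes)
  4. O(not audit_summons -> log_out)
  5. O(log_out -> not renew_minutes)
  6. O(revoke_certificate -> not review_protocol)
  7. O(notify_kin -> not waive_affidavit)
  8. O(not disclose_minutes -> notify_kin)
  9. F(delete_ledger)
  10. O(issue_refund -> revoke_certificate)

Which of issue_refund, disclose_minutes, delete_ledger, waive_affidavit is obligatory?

disclose_minutes

F(revoke_certificate) at premise 2 means O(not revoke_certificate).
Premise 10 is O(issue_refund -> revoke_certificate); contrapositively O(not revoke_certificate -> not issue_refund). Since O(not revoke_certificate) holds, K gives O(not issue_refund).
With premise 3, O(not issue_refund -> renew_minutes), the K-axiom yields O(renew_minutes).
Premise 5 is O(log_out -> not renew_minutes); contrapositively O(renew_minutes -> not log_out). Since O(renew_minutes) holds, K gives O(not log_out).
Premise 4, O(not audit_summons -> log_out), contraposes to O(not log_out -> audit_summons); with O(not log_out) we get O(audit_summons).
Premise 1, O(notify_kin -> not audit_summons), contraposes to O(audit_summons -> not notify_kin); with O(audit_summons) we get O(not notify_kin).
Premise 8, O(not disclose_minutes -> notify_kin), contraposes to O(not notify_kin -> disclose_minutes); with O(not notify_kin) we get O(disclose_minutes).
So O(disclose_minutes) holds — disclose_minutes is obligatory. None of the other listed options is made obligatory by any chain of premises.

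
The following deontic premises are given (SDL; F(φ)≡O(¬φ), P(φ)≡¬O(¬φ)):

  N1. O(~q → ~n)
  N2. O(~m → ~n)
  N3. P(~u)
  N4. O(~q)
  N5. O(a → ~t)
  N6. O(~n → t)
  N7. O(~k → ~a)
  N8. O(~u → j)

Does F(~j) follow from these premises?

No

Premise 8 is O(~u → j), but O(~u) is not derivable from the premises (the permission P(~u) asserts only ~O(u), not O(~u)), so it does not yield O(j).
No other premise forces O(j). An ideal world satisfying every premise can still have ~j true, so F(~j) is not derivable.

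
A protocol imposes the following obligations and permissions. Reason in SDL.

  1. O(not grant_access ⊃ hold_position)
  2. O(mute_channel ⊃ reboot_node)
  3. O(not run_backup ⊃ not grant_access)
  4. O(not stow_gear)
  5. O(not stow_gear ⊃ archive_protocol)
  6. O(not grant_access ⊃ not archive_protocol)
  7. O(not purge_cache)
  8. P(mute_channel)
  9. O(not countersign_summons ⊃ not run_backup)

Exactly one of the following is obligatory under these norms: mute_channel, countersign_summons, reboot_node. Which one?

From premise 4 we have O(not stow_gear).
Applying K to premise 5 (O(not stow_gear ⊃ archive_protocol)) and O(not stow_gear) yields O(archive_protocol).
Premise 6 is O(not grant_access ⊃ not archive_protocol); contrapositively O(archive_protocol ⊃ grant_access). Since O(archive_protocol) holds, K gives O(grant_access).
Premise 3, O(not run_backup ⊃ not grant_access), contraposes to O(grant_access ⊃ run_backup); with O(grant_access) we get O(run_backup).
The contrapositive of premise 9 (O(not countersign_summons ⊃ not run_backup)) is O(run_backup ⊃ countersign_summons), and O(run_backup) is already established, so O(countersign_summons).
So O(countersign_summons) holds — countersign_summons is obligatory. None of the other listed options is made obligatory by any chain of premises.

countersign_summons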